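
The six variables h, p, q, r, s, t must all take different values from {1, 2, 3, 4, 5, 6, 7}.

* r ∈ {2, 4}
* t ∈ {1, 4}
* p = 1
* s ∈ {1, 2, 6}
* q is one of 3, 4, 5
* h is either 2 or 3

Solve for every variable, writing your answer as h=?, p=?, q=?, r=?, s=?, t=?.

p's domain is down to {1}, so p = 1. Remove 1 from s, t.
t's domain is down to {4}, so t = 4. Strike 4 from q, r.
That leaves r = 2. So h, s can't be 2.
s must be 6 (only option left).
That leaves h = 3. So q can't be 3.
q has just one choice, so q = 5.

h=3, p=1, q=5, r=2, s=6, t=4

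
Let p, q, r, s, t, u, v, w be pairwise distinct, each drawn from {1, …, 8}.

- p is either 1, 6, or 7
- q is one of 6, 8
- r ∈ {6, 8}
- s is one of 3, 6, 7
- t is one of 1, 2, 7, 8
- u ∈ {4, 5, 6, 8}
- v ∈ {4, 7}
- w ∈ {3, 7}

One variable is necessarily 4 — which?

v

The 8 variables together cover exactly {1, 2, 3, 4, 5, 6, 7, 8} — 8 values for 8 variables — and 2 appears only in t's list, so t = 2.
The 7 still-open variables draw from only 7 values {1, 3, 4, 5, 6, 7, 8}, so each is used; only p can be 1, hence p = 1.
The 6 still-open variables together cover exactly {3, 4, 5, 6, 7, 8} — 6 values for 6 variables — and 5 appears only in u's list, so u = 5.
The 5 still-open variables together cover exactly {3, 4, 6, 7, 8} — 5 values for 5 variables — and 4 appears only in v's list, so v = 4.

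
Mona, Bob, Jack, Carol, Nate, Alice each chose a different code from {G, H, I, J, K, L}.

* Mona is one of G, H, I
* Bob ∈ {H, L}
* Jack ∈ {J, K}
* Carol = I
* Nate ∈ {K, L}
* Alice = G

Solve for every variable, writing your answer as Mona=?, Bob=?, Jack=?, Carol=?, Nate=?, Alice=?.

Carol's domain is down to {I}, so Carol = I. Remove I from Mona.
Alice's domain is down to {G}, so Alice = G. Strike G from Mona.
Mona's domain is down to {H}, so Mona = H. Remove H from Bob.
Bob must be L (only option left). So Nate can't be L.
Nate must be K (only option left). Strike K from Jack.
Jack must be J (only option left).

Mona=H, Bob=L, Jack=J, Carol=I, Nate=K, Alice=G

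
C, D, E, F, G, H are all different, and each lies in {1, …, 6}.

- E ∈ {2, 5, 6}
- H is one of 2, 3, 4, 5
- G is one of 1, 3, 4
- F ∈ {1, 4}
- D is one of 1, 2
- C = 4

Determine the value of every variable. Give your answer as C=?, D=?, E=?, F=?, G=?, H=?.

C=4, D=2, E=6, F=1, G=3, H=5

C must be 4 (only option left). Eliminate 4 elsewhere: F, G, H.
F's domain is down to {1}, so F = 1. Strike 1 from D, G.
G must be 3 (only option left). Remove 3 from H.
That leaves D = 2. Remove 2 from E, H.
That leaves H = 5. Remove 5 from E.
E's domain is down to {6}, so E = 6.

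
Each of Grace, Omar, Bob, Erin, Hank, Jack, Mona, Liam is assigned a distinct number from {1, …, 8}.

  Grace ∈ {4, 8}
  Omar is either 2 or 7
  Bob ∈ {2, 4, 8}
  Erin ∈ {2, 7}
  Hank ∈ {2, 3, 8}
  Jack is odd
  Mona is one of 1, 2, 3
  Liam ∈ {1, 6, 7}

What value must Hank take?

3

The 8 variables together cover exactly {1, 2, 3, 4, 5, 6, 7, 8} — 8 values for 8 variables — and 5 appears only in Jack's list, so Jack = 5.
The 7 still-open variables together cover exactly {1, 2, 3, 4, 6, 7, 8} — 7 values for 7 variables — and 6 appears only in Liam's list, so Liam = 6.
Among the 6 still-open variables, 1 fits only Mona (and all 6 values in {1, 2, 3, 4, 7, 8} must be used), so Mona = 1.
Among the 5 still-open variables, 3 fits only Hank (and all 5 values in {2, 3, 4, 7, 8} must be used), so Hank = 3.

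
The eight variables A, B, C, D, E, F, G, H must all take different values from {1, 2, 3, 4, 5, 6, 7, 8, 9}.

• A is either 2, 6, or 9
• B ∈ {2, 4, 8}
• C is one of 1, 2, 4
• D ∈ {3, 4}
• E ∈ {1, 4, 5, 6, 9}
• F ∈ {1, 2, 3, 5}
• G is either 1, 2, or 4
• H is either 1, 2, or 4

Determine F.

Among the 8 variables, 8 fits only B (and all 8 values in {1, 2, 3, 4, 5, 6, 8, 9} must be used), so B = 8.
The 3 variables C, G, H are confined to {1, 2, 4}, which locks those values in; drop them from A, D, E, F.
D's domain is down to {3}, so D = 3. Strike 3 from F.
So F = 5.

5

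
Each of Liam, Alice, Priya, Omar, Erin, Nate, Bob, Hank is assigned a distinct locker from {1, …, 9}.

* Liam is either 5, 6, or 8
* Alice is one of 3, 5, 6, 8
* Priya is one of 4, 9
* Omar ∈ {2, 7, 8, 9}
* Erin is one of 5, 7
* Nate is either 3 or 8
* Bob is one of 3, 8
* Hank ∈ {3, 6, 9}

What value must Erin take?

The 8 variables draw from only 8 values {2, 3, 4, 5, 6, 7, 8, 9}, so each is used; only Omar can be 2, hence Omar = 2.
Among the 7 still-open variables, 4 fits only Priya (and all 7 values in {3, 4, 5, 6, 7, 8, 9} must be used), so Priya = 4.
The 6 still-open variables draw from only 6 values {3, 5, 6, 7, 8, 9}, so each is used; only Erin can be 7, hence Erin = 7.

7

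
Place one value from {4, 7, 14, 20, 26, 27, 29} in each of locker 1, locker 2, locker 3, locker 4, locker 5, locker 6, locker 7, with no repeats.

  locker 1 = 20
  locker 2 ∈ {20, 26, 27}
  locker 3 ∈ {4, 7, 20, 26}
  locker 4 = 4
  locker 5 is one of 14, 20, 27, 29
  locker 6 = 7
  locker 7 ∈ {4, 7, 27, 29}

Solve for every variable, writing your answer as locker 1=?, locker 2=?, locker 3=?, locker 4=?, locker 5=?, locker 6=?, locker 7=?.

locker 1=20, locker 2=27, locker 3=26, locker 4=4, locker 5=14, locker 6=7, locker 7=29

locker 1's domain is down to {20}, so locker 1 = 20. Strike 20 from locker 2, locker 3, locker 5.
locker 4's domain is down to {4}, so locker 4 = 4. Eliminate 4 elsewhere: locker 3, locker 7.
That leaves locker 6 = 7. Eliminate 7 elsewhere: locker 3, locker 7.
That leaves locker 3 = 26. Eliminate 26 elsewhere: locker 2.
locker 2 must be 27 (only option left). Remove 27 from locker 5, locker 7.
locker 7 has just one choice, so locker 7 = 29. Strike 29 from locker 5.
locker 5 has just one choice, so locker 5 = 14.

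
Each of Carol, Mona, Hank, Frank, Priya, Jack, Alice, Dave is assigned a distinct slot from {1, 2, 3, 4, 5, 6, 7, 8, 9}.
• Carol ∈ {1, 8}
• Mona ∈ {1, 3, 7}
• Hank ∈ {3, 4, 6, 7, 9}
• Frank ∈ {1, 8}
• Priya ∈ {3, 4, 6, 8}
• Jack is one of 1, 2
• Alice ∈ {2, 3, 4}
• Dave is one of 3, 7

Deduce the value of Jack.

The 8 variables together cover exactly {1, 2, 3, 4, 6, 7, 8, 9} — 8 values for 8 variables — and 9 appears only in Hank's list, so Hank = 9.
The 7 still-open variables together cover exactly {1, 2, 3, 4, 6, 7, 8} — 7 values for 7 variables — and 6 appears only in Priya's list, so Priya = 6.
The 6 still-open variables draw from only 6 values {1, 2, 3, 4, 7, 8}, so each is used; only Alice can be 4, hence Alice = 4.
The 5 still-open variables together cover exactly {1, 2, 3, 7, 8} — 5 values for 5 variables — and 2 appears only in Jack's list, so Jack = 2.

2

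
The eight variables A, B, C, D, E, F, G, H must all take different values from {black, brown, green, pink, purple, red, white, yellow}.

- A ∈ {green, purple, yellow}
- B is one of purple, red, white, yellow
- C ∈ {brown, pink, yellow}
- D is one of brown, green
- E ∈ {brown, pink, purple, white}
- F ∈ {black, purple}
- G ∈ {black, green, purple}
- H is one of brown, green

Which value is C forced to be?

Among the 8 variables, red fits only B (and all 8 values in {black, brown, green, pink, purple, red, white, yellow} must be used), so B = red.
Among the 7 still-open variables, white fits only E (and all 7 values in {black, brown, green, pink, purple, white, yellow} must be used), so E = white.
The 6 still-open variables draw from only 6 values {black, brown, green, pink, purple, yellow}, so each is used; only C can be pink, hence C = pink.

pink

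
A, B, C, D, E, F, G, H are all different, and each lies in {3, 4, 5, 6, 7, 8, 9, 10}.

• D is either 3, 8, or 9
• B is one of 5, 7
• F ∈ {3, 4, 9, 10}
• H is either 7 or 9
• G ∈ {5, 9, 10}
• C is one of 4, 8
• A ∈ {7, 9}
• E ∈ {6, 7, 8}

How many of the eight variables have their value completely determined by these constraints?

Among the 8 variables, 6 fits only E (and all 8 values in {3, 4, 5, 6, 7, 8, 9, 10} must be used), so E = 6.
A and H share exactly the 2 values {7, 9}; by pigeonhole those values go to them, so strike 7, 9 from B, D, F, G.
B has just one choice, so B = 5. So G can't be 5.
G must be 10 (only option left). Eliminate 10 elsewhere: F.
Determined: B=5, E=6, G=10. The other variables each still have more than one consistent value. That makes 3.

3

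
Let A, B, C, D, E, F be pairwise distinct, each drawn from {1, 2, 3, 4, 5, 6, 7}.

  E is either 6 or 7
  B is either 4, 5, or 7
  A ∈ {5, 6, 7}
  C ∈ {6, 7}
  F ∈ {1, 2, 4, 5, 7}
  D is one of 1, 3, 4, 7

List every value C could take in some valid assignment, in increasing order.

The 2 variables C and E are confined to {6, 7}, which locks those values in; drop them from A, B, D, F.
A has just one choice, so A = 5. So B, F can't be 5.
That leaves B = 4. Eliminate 4 elsewhere: D, F.
No further eliminations apply; C can still be any of 6, 7.

6, 7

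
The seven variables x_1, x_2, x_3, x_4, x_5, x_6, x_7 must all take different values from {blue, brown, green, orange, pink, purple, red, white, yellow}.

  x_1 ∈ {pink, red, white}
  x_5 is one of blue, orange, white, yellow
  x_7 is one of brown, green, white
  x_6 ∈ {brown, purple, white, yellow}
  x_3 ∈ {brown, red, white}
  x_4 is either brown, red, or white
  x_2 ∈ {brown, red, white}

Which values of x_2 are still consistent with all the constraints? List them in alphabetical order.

x_2, x_3, x_4 between them cover only {brown, red, white} — a naked triple. Remove those values from x_1, x_5, x_6, x_7.
x_1's domain is down to {pink}, so x_1 = pink.
x_7's domain is down to {green}, so x_7 = green.
No further eliminations apply; x_2 can still be any of brown, red, white.

brown, red, white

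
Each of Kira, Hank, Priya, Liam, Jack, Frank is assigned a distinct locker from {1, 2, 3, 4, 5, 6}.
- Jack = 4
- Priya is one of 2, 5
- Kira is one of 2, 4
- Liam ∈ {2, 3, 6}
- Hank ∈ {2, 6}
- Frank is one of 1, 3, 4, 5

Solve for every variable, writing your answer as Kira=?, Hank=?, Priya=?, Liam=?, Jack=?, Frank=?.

Kira=2, Hank=6, Priya=5, Liam=3, Jack=4, Frank=1

Jack must be 4 (only option left). Remove 4 from Kira, Frank.
Kira must be 2 (only option left). Remove 2 from Hank, Priya, Liam.
Hank has just one choice, so Hank = 6. So Liam can't be 6.
Priya must be 5 (only option left). Eliminate 5 elsewhere: Frank.
That leaves Liam = 3. Remove 3 from Frank.
Frank has just one choice, so Frank = 1.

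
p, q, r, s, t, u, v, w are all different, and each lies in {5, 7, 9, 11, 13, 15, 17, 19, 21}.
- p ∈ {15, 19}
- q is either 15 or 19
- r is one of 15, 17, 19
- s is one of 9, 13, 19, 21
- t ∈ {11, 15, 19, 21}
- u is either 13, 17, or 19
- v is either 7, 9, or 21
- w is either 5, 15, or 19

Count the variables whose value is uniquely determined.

p and q between them cover only {15, 19} — a naked pair. Remove those values from r, s, t, u, w.
r must be 17 (only option left). Strike 17 from u.
u has just one choice, so u = 13. So s can't be 13.
w has just one choice, so w = 5.
Determined: r=17, u=13, w=5. The other variables each still have more than one consistent value. That makes 3.

3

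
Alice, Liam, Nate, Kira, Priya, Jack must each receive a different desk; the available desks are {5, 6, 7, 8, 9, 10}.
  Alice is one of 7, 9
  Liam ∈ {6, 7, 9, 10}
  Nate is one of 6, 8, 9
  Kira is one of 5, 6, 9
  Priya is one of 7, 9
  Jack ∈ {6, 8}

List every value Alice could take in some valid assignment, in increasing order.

The 6 variables together cover exactly {5, 6, 7, 8, 9, 10} — 6 values for 6 variables — and 5 appears only in Kira's list, so Kira = 5.
The 5 still-open variables together cover exactly {6, 7, 8, 9, 10} — 5 values for 5 variables — and 10 appears only in Liam's list, so Liam = 10.
Alice and Priya share exactly the 2 values {7, 9}; by pigeonhole those values go to them, so strike 7, 9 from Nate.
No further eliminations apply; Alice can still be any of 7, 9.

7, 9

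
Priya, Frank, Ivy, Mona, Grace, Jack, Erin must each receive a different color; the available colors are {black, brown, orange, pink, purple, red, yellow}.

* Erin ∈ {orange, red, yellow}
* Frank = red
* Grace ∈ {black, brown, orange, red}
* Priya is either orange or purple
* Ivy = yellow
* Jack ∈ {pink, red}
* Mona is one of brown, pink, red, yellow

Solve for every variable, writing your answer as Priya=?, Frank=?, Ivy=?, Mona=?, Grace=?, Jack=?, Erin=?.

Frank must be red (only option left). Strike red from Mona, Grace, Jack, Erin.
That leaves Ivy = yellow. Strike yellow from Mona, Erin.
Jack's domain is down to {pink}, so Jack = pink. Remove pink from Mona.
That leaves Erin = orange. So Priya, Grace can't be orange.
Priya's domain is down to {purple}, so Priya = purple.
That leaves Mona = brown. Eliminate brown elsewhere: Grace.
Grace has just one choice, so Grace = black.

Priya=purple, Frank=red, Ivy=yellow, Mona=brown, Grace=black, Jack=pink, Erin=orange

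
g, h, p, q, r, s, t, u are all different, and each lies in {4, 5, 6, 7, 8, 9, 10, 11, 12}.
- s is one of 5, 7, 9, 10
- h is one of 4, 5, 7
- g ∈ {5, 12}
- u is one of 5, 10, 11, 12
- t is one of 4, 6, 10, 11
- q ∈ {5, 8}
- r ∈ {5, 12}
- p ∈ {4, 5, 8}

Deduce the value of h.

g and r share exactly the 2 values {5, 12}; by pigeonhole those values go to them, so strike 5, 12 from h, p, q, s, u.
That leaves q = 8. Remove 8 from p.
p's domain is down to {4}, so p = 4. So h, t can't be 4.
So h = 7.

7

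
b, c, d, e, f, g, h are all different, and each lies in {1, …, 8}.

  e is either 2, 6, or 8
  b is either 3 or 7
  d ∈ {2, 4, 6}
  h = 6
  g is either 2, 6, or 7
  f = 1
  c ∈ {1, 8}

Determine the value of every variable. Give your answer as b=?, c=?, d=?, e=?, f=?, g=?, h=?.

b=3, c=8, d=4, e=2, f=1, g=7, h=6

f must be 1 (only option left). So c can't be 1.
h's domain is down to {6}, so h = 6. Remove 6 from d, e, g.
c's domain is down to {8}, so c = 8. Strike 8 from e.
e has just one choice, so e = 2. Eliminate 2 elsewhere: d, g.
That leaves g = 7. So b can't be 7.
b's domain is down to {3}, so b = 3.
That leaves d = 4.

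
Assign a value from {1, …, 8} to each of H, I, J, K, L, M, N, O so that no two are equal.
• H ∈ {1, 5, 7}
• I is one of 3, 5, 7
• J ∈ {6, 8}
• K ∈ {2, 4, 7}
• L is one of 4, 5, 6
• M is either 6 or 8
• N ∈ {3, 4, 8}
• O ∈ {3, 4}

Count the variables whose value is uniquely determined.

4

Among the 8 variables, 1 fits only H (and all 8 values in {1, 2, 3, 4, 5, 6, 7, 8} must be used), so H = 1.
Among the 7 still-open variables, 2 fits only K (and all 7 values in {2, 3, 4, 5, 6, 7, 8} must be used), so K = 2.
Among the 6 still-open variables, 7 fits only I (and all 6 values in {3, 4, 5, 6, 7, 8} must be used), so I = 7.
Among the 5 still-open variables, 5 fits only L (and all 5 values in {3, 4, 5, 6, 8} must be used), so L = 5.
J and M between them cover only {6, 8} — a naked pair. Remove those values from N.
Determined: H=1, I=7, K=2, L=5. The other variables each still have more than one consistent value. That makes 4.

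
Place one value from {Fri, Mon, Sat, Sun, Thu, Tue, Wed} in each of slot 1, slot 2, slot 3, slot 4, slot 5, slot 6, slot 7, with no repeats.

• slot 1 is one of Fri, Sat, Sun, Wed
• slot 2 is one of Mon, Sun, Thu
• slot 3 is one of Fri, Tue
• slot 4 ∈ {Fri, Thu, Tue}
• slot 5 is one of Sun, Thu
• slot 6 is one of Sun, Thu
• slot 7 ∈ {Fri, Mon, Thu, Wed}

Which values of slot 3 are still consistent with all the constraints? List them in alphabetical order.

Fri, Tue

The 7 variables draw from only 7 values {Fri, Mon, Sat, Sun, Thu, Tue, Wed}, so each is used; only slot 1 can be Sat, hence slot 1 = Sat.
The 6 still-open variables together cover exactly {Fri, Mon, Sun, Thu, Tue, Wed} — 6 values for 6 variables — and Wed appears only in slot 7's list, so slot 7 = Wed.
Among the 5 still-open variables, Mon fits only slot 2 (and all 5 values in {Fri, Mon, Sun, Thu, Tue} must be used), so slot 2 = Mon.
The 2 variables slot 5 and slot 6 are confined to {Sun, Thu}, which locks those values in; drop them from slot 4.
No further eliminations apply; slot 3 can still be any of Fri, Tue.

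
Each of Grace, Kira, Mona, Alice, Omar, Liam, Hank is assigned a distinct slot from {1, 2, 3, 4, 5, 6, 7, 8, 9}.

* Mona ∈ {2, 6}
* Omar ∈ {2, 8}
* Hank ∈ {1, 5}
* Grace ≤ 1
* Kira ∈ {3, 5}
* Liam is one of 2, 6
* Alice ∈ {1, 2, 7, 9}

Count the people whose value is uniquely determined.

4

Grace has just one choice, so Grace = 1. Strike 1 from Alice, Hank.
Hank has just one choice, so Hank = 5. Eliminate 5 elsewhere: Kira.
Kira has just one choice, so Kira = 3.
Mona and Liam share exactly the 2 values {2, 6}; by pigeonhole those values go to them, so strike 2, 6 from Alice, Omar.
Omar's domain is down to {8}, so Omar = 8.
Determined: Grace=1, Kira=3, Omar=8, Hank=5. The other people each still have more than one consistent value. That makes 4.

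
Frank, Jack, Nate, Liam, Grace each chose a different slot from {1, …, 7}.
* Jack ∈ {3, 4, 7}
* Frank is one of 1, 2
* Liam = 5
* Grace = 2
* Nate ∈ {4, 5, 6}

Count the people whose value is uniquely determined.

Liam has just one choice, so Liam = 5. Remove 5 from Nate.
That leaves Grace = 2. Strike 2 from Frank.
That leaves Frank = 1.
Determined: Frank=1, Liam=5, Grace=2. The other people each still have more than one consistent value. That makes 3.

3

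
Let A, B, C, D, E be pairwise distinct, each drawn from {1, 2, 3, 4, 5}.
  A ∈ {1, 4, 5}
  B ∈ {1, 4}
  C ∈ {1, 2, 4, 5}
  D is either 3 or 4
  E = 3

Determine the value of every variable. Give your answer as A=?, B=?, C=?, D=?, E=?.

A=5, B=1, C=2, D=4, E=3

E has just one choice, so E = 3. So D can't be 3.
That leaves D = 4. Strike 4 from A, B, C.
B must be 1 (only option left). Remove 1 from A, C.
A must be 5 (only option left). Remove 5 from C.
C's domain is down to {2}, so C = 2.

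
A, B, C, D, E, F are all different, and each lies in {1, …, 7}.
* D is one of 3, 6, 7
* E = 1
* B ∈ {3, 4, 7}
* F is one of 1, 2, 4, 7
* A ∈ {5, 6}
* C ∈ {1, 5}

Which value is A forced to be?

6

E must be 1 (only option left). Eliminate 1 elsewhere: C, F.
C has just one choice, so C = 5. So A can't be 5.
So A = 6.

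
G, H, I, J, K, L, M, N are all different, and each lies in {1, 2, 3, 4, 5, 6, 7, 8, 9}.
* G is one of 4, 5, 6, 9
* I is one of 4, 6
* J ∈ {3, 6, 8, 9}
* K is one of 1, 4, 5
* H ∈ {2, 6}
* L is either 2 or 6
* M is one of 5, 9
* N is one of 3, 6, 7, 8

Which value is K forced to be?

The 2 variables H and L are confined to {2, 6}, which locks those values in; drop them from G, I, J, N.
I's domain is down to {4}, so I = 4. Eliminate 4 elsewhere: G, K.
G and M share exactly the 2 values {5, 9}; by pigeonhole those values go to them, so strike 5, 9 from J, K.
So K = 1.

1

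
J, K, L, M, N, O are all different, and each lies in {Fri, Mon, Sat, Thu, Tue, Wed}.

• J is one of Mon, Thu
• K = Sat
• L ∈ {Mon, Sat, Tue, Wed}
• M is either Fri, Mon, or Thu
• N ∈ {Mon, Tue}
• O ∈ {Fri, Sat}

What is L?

Wed

K has just one choice, so K = Sat. Eliminate Sat elsewhere: L, O.
O has just one choice, so O = Fri. Eliminate Fri elsewhere: M.
Among the 4 still-open variables, Wed fits only L (and all 4 values in {Mon, Thu, Tue, Wed} must be used), so L = Wed.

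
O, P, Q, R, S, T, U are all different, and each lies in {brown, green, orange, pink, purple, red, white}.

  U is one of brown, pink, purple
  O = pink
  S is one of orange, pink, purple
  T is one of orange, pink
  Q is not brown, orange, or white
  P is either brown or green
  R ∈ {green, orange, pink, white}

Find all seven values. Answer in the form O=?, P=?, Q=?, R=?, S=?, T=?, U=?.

O has just one choice, so O = pink. Eliminate pink elsewhere: Q, R, S, T, U.
T must be orange (only option left). Strike orange from R, S.
S's domain is down to {purple}, so S = purple. Remove purple from Q, U.
U must be brown (only option left). Remove brown from P.
P has just one choice, so P = green. Remove green from Q, R.
Q must be red (only option left).
That leaves R = white.

O=pink, P=green, Q=red, R=white, S=purple, T=orange, U=brown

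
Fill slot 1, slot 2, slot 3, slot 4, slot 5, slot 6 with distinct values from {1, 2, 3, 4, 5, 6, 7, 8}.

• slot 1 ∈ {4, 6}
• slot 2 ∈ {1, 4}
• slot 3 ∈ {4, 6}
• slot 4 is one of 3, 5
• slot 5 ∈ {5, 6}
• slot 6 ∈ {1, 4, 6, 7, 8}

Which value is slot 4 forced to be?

3

slot 1 and slot 3 between them cover only {4, 6} — a naked pair. Remove those values from slot 2, slot 5, slot 6.
slot 2's domain is down to {1}, so slot 2 = 1. Remove 1 from slot 6.
slot 5's domain is down to {5}, so slot 5 = 5. So slot 4 can't be 5.
So slot 4 = 3.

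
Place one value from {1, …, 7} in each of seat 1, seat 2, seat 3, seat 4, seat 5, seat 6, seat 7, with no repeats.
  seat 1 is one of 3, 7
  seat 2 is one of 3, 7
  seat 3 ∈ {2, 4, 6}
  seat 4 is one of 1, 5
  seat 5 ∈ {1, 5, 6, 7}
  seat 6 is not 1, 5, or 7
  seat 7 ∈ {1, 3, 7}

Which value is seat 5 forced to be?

6

seat 1 and seat 2 share exactly the 2 values {3, 7}; by pigeonhole those values go to them, so strike 3, 7 from seat 5, seat 6, seat 7.
seat 7's domain is down to {1}, so seat 7 = 1. So seat 4, seat 5 can't be 1.
That leaves seat 4 = 5. Eliminate 5 elsewhere: seat 5.
So seat 5 = 6.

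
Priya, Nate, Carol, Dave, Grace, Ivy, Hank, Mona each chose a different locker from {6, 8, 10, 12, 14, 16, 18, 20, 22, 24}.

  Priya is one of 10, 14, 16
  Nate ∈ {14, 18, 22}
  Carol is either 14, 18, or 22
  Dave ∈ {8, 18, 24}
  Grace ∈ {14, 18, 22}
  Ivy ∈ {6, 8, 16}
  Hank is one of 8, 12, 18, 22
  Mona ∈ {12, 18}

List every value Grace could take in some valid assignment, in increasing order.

Nate, Carol, Grace share exactly the 3 values {14, 18, 22}; by pigeonhole those values go to them, so strike 14, 18, 22 from Priya, Dave, Hank, Mona.
Mona must be 12 (only option left). Eliminate 12 elsewhere: Hank.
Hank's domain is down to {8}, so Hank = 8. Remove 8 from Dave, Ivy.
Dave's domain is down to {24}, so Dave = 24.
No further eliminations apply; Grace can still be any of 14, 18, 22.

14, 18, 22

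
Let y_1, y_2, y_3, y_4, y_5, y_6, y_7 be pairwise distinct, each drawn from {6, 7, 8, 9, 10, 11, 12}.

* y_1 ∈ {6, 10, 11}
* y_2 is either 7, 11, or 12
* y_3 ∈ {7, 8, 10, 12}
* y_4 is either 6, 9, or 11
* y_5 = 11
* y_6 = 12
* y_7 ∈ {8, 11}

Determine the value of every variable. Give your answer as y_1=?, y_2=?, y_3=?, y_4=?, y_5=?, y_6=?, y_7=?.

y_1=6, y_2=7, y_3=10, y_4=9, y_5=11, y_6=12, y_7=8

y_5's domain is down to {11}, so y_5 = 11. Strike 11 from y_1, y_2, y_4, y_7.
y_6 has just one choice, so y_6 = 12. Remove 12 from y_2, y_3.
y_7's domain is down to {8}, so y_7 = 8. So y_3 can't be 8.
y_2 must be 7 (only option left). Strike 7 from y_3.
y_3's domain is down to {10}, so y_3 = 10. Remove 10 from y_1.
y_1 must be 6 (only option left). So y_4 can't be 6.
That leaves y_4 = 9.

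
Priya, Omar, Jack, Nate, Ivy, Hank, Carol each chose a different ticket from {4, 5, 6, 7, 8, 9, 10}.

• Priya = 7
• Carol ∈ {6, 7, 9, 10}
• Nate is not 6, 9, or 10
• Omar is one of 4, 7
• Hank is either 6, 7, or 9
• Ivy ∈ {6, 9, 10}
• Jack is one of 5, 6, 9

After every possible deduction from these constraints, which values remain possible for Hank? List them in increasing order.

6, 9

Priya has just one choice, so Priya = 7. Strike 7 from Omar, Nate, Hank, Carol.
Omar has just one choice, so Omar = 4. Eliminate 4 elsewhere: Nate.
Among the 5 still-open variables, 8 fits only Nate (and all 5 values in {5, 6, 8, 9, 10} must be used), so Nate = 8.
The 4 still-open variables together cover exactly {5, 6, 9, 10} — 4 values for 4 variables — and 5 appears only in Jack's list, so Jack = 5.
No further eliminations apply; Hank can still be any of 6, 9.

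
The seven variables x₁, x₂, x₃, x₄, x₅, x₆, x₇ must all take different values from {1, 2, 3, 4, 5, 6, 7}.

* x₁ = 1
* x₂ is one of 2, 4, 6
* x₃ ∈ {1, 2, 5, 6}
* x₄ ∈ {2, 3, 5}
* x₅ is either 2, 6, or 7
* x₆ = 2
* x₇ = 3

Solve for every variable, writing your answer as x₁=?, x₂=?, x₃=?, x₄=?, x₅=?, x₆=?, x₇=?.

x₁'s domain is down to {1}, so x₁ = 1. Strike 1 from x₃.
x₆ has just one choice, so x₆ = 2. Remove 2 from x₂, x₃, x₄, x₅.
x₇ must be 3 (only option left). Eliminate 3 elsewhere: x₄.
x₄'s domain is down to {5}, so x₄ = 5. Remove 5 from x₃.
x₃ has just one choice, so x₃ = 6. So x₂, x₅ can't be 6.
x₅ has just one choice, so x₅ = 7.
x₂ must be 4 (only option left).

x₁=1, x₂=4, x₃=6, x₄=5, x₅=7, x₆=2, x₇=3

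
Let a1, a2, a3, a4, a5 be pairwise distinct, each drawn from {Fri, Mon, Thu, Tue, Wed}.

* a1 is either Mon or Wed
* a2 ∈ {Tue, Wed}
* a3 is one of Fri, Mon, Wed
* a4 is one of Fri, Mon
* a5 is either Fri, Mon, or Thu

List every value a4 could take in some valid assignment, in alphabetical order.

Fri, Mon

Among the 5 variables, Thu fits only a5 (and all 5 values in {Fri, Mon, Thu, Tue, Wed} must be used), so a5 = Thu.
Among the 4 still-open variables, Tue fits only a2 (and all 4 values in {Fri, Mon, Tue, Wed} must be used), so a2 = Tue.
No further eliminations apply; a4 can still be any of Fri, Mon.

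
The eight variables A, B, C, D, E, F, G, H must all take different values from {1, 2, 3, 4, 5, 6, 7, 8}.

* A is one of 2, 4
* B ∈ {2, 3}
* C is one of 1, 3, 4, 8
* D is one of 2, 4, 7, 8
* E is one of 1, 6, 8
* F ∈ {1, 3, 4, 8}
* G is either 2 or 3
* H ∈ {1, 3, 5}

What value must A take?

4

The 8 variables draw from only 8 values {1, 2, 3, 4, 5, 6, 7, 8}, so each is used; only H can be 5, hence H = 5.
Among the 7 still-open variables, 6 fits only E (and all 7 values in {1, 2, 3, 4, 6, 7, 8} must be used), so E = 6.
The 6 still-open variables draw from only 6 values {1, 2, 3, 4, 7, 8}, so each is used; only D can be 7, hence D = 7.
B and G share exactly the 2 values {2, 3}; by pigeonhole those values go to them, so strike 2, 3 from A, C, F.
So A = 4.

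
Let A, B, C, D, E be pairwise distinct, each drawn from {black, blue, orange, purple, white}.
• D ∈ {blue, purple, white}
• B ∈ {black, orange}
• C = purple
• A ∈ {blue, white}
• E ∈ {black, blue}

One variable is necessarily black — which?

E

C has just one choice, so C = purple. So D can't be purple.
Among the 4 still-open variables, orange fits only B (and all 4 values in {black, blue, orange, white} must be used), so B = orange.
Among the 3 still-open variables, black fits only E (and all 3 values in {black, blue, white} must be used), so E = black.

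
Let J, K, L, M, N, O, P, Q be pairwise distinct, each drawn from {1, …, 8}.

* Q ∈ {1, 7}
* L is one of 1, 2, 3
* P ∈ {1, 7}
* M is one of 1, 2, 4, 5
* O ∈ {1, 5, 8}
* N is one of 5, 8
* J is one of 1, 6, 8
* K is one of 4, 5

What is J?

Among the 8 variables, 3 fits only L (and all 8 values in {1, 2, 3, 4, 5, 6, 7, 8} must be used), so L = 3.
The 7 still-open variables together cover exactly {1, 2, 4, 5, 6, 7, 8} — 7 values for 7 variables — and 2 appears only in M's list, so M = 2.
Among the 6 still-open variables, 4 fits only K (and all 6 values in {1, 4, 5, 6, 7, 8} must be used), so K = 4.
The 5 still-open variables draw from only 5 values {1, 5, 6, 7, 8}, so each is used; only J can be 6, hence J = 6.

6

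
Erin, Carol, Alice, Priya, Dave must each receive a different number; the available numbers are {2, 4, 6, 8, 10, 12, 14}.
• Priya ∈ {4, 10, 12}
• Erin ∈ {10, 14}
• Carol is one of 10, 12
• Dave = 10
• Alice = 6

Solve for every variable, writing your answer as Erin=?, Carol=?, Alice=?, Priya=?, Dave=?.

Erin=14, Carol=12, Alice=6, Priya=4, Dave=10

Alice has just one choice, so Alice = 6.
Dave must be 10 (only option left). Remove 10 from Erin, Carol, Priya.
Erin has just one choice, so Erin = 14.
Carol must be 12 (only option left). Remove 12 from Priya.
Priya has just one choice, so Priya = 4.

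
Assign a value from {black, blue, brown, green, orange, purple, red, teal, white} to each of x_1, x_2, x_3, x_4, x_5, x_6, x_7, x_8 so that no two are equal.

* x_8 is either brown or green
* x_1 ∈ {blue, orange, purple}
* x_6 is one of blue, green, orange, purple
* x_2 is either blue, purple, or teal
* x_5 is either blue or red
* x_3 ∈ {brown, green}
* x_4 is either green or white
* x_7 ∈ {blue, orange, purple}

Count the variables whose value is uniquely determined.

The 8 variables draw from only 8 values {blue, brown, green, orange, purple, red, teal, white}, so each is used; only x_5 can be red, hence x_5 = red.
The 7 still-open variables together cover exactly {blue, brown, green, orange, purple, teal, white} — 7 values for 7 variables — and teal appears only in x_2's list, so x_2 = teal.
Among the 6 still-open variables, white fits only x_4 (and all 6 values in {blue, brown, green, orange, purple, white} must be used), so x_4 = white.
The 2 variables x_3 and x_8 are confined to {brown, green}, which locks those values in; drop them from x_6.
Determined: x_2=teal, x_4=white, x_5=red. The other variables each still have more than one consistent value. That makes 3.

3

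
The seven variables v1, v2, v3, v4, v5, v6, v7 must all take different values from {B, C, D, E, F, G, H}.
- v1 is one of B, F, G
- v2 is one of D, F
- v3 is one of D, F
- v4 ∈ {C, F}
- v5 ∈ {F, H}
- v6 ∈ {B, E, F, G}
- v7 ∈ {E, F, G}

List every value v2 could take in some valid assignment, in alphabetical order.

The 7 variables draw from only 7 values {B, C, D, E, F, G, H}, so each is used; only v4 can be C, hence v4 = C.
The 6 still-open variables draw from only 6 values {B, D, E, F, G, H}, so each is used; only v5 can be H, hence v5 = H.
The 2 variables v2 and v3 are confined to {D, F}, which locks those values in; drop them from v1, v6, v7.
No further eliminations apply; v2 can still be any of D, F.

D, F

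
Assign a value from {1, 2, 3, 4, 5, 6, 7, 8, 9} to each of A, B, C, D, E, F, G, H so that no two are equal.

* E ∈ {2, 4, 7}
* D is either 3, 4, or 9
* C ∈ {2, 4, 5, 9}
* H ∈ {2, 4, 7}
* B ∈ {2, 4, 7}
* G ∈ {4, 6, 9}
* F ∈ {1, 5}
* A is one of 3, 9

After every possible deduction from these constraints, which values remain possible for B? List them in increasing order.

Among the 8 variables, 1 fits only F (and all 8 values in {1, 2, 3, 4, 5, 6, 7, 9} must be used), so F = 1.
The 7 still-open variables draw from only 7 values {2, 3, 4, 5, 6, 7, 9}, so each is used; only C can be 5, hence C = 5.
The 6 still-open variables draw from only 6 values {2, 3, 4, 6, 7, 9}, so each is used; only G can be 6, hence G = 6.
B, E, H share exactly the 3 values {2, 4, 7}; by pigeonhole those values go to them, so strike 2, 4, 7 from D.
No further eliminations apply; B can still be any of 2, 4, 7.

2, 4, 7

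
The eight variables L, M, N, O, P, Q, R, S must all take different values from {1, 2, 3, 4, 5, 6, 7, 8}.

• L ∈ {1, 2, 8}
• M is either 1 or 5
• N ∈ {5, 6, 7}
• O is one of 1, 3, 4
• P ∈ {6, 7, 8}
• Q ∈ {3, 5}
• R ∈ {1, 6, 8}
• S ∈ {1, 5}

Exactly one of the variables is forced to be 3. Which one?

Q

Among the 8 variables, 2 fits only L (and all 8 values in {1, 2, 3, 4, 5, 6, 7, 8} must be used), so L = 2.
The 7 still-open variables together cover exactly {1, 3, 4, 5, 6, 7, 8} — 7 values for 7 variables — and 4 appears only in O's list, so O = 4.
The 6 still-open variables draw from only 6 values {1, 3, 5, 6, 7, 8}, so each is used; only Q can be 3, hence Q = 3.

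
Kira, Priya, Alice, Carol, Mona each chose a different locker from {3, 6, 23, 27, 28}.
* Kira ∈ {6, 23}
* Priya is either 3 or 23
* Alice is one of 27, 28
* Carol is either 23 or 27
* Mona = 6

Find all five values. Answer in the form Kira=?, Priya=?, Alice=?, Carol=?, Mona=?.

Kira=23, Priya=3, Alice=28, Carol=27, Mona=6

Mona must be 6 (only option left). Remove 6 from Kira.
Kira's domain is down to {23}, so Kira = 23. Eliminate 23 elsewhere: Priya, Carol.
Priya has just one choice, so Priya = 3.
Carol has just one choice, so Carol = 27. Eliminate 27 elsewhere: Alice.
Alice's domain is down to {28}, so Alice = 28.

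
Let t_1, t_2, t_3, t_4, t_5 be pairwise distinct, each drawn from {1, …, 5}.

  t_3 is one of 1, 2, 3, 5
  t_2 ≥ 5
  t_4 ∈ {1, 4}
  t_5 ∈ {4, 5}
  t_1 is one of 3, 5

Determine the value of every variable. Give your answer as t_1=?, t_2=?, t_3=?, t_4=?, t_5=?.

t_1=3, t_2=5, t_3=2, t_4=1, t_5=4

t_2 must be 5 (only option left). Eliminate 5 elsewhere: t_1, t_3, t_5.
t_5 must be 4 (only option left). Remove 4 from t_4.
t_1 has just one choice, so t_1 = 3. So t_3 can't be 3.
t_4 has just one choice, so t_4 = 1. Eliminate 1 elsewhere: t_3.
t_3 must be 2 (only option left).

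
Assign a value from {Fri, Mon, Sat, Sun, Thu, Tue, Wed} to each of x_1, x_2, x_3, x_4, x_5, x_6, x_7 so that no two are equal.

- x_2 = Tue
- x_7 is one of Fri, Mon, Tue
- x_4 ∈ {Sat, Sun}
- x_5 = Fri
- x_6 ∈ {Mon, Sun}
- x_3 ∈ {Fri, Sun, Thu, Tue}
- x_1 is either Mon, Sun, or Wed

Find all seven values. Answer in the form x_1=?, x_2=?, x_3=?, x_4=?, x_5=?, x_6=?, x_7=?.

x_2 has just one choice, so x_2 = Tue. Remove Tue from x_3, x_7.
x_5's domain is down to {Fri}, so x_5 = Fri. Remove Fri from x_3, x_7.
x_7 must be Mon (only option left). Strike Mon from x_1, x_6.
x_6 has just one choice, so x_6 = Sun. So x_1, x_3, x_4 can't be Sun.
x_1 has just one choice, so x_1 = Wed.
x_3 has just one choice, so x_3 = Thu.
x_4 must be Sat (only option left).

x_1=Wed, x_2=Tue, x_3=Thu, x_4=Sat, x_5=Fri, x_6=Sun, x_7=Mon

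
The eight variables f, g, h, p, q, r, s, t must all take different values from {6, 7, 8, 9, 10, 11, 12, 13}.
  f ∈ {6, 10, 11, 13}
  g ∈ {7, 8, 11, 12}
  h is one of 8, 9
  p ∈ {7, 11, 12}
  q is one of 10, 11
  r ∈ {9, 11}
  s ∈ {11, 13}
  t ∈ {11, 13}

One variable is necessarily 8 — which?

h

The 8 variables together cover exactly {6, 7, 8, 9, 10, 11, 12, 13} — 8 values for 8 variables — and 6 appears only in f's list, so f = 6.
The 7 still-open variables draw from only 7 values {7, 8, 9, 10, 11, 12, 13}, so each is used; only q can be 10, hence q = 10.
The 2 variables s and t are confined to {11, 13}, which locks those values in; drop them from g, p, r.
r's domain is down to {9}, so r = 9. Remove 9 from h.
So 8 goes to h.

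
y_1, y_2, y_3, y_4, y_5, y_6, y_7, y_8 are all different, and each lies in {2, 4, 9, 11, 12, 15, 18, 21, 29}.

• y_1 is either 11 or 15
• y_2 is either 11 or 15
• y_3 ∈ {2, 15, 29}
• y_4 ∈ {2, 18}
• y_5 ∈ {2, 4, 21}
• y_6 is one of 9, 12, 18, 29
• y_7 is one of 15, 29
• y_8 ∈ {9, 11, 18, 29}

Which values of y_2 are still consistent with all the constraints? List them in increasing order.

11, 15

y_1 and y_2 between them cover only {11, 15} — a naked pair. Remove those values from y_3, y_7, y_8.
y_7 must be 29 (only option left). So y_3, y_6, y_8 can't be 29.
y_3's domain is down to {2}, so y_3 = 2. Eliminate 2 elsewhere: y_4, y_5.
y_4 has just one choice, so y_4 = 18. So y_6, y_8 can't be 18.
y_8 has just one choice, so y_8 = 9. So y_6 can't be 9.
y_6 has just one choice, so y_6 = 12.
No further eliminations apply; y_2 can still be any of 11, 15.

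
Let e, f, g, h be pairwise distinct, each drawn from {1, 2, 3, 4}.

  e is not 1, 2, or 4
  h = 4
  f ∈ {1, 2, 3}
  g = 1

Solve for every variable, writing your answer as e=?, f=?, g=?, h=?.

e's domain is down to {3}, so e = 3. Remove 3 from f.
g has just one choice, so g = 1. Eliminate 1 elsewhere: f.
h must be 4 (only option left).
f has just one choice, so f = 2.

e=3, f=2, g=1, h=4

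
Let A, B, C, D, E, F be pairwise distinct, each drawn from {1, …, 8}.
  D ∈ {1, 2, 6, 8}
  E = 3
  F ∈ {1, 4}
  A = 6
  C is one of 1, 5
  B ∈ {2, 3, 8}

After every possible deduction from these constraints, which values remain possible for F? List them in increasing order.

A must be 6 (only option left). Eliminate 6 elsewhere: D.
E has just one choice, so E = 3. Remove 3 from B.
No further eliminations apply; F can still be any of 1, 4.

1, 4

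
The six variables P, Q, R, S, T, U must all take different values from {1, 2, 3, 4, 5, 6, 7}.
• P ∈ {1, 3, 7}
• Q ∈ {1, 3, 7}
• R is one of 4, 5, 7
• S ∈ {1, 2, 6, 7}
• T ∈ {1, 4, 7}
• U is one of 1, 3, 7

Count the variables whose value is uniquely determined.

P, Q, U between them cover only {1, 3, 7} — a naked triple. Remove those values from R, S, T.
T's domain is down to {4}, so T = 4. Eliminate 4 elsewhere: R.
That leaves R = 5.
Determined: R=5, T=4. The other variables each still have more than one consistent value. That makes 2.

2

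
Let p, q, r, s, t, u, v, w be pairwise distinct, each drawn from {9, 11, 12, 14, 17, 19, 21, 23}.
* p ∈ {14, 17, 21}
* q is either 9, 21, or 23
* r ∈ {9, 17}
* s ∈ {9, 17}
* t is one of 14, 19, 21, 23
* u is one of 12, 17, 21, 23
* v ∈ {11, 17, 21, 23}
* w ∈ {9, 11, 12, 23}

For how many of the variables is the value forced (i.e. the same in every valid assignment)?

2

The 8 variables draw from only 8 values {9, 11, 12, 14, 17, 19, 21, 23}, so each is used; only t can be 19, hence t = 19.
The 7 still-open variables draw from only 7 values {9, 11, 12, 14, 17, 21, 23}, so each is used; only p can be 14, hence p = 14.
r and s between them cover only {9, 17} — a naked pair. Remove those values from q, u, v, w.
Determined: p=14, t=19. The other variables each still have more than one consistent value. That makes 2.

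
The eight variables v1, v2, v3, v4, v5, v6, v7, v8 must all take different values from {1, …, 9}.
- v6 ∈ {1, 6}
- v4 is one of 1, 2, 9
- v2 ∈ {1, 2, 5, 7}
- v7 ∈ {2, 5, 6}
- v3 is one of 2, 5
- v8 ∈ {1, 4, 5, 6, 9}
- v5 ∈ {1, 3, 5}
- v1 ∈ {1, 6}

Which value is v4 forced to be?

The 8 variables draw from only 8 values {1, 2, 3, 4, 5, 6, 7, 9}, so each is used; only v5 can be 3, hence v5 = 3.
The 7 still-open variables together cover exactly {1, 2, 4, 5, 6, 7, 9} — 7 values for 7 variables — and 4 appears only in v8's list, so v8 = 4.
The 6 still-open variables draw from only 6 values {1, 2, 5, 6, 7, 9}, so each is used; only v2 can be 7, hence v2 = 7.
Among the 5 still-open variables, 9 fits only v4 (and all 5 values in {1, 2, 5, 6, 9} must be used), so v4 = 9.

9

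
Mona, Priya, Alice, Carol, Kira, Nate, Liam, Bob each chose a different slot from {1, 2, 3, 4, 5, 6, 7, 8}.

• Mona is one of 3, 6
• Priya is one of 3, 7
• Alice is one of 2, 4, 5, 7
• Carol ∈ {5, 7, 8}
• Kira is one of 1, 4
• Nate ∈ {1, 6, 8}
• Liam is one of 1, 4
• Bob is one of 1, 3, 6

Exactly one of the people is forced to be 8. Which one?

The 8 variables together cover exactly {1, 2, 3, 4, 5, 6, 7, 8} — 8 values for 8 variables — and 2 appears only in Alice's list, so Alice = 2.
Among the 7 still-open variables, 5 fits only Carol (and all 7 values in {1, 3, 4, 5, 6, 7, 8} must be used), so Carol = 5.
Among the 6 still-open variables, 7 fits only Priya (and all 6 values in {1, 3, 4, 6, 7, 8} must be used), so Priya = 7.
The 5 still-open variables together cover exactly {1, 3, 4, 6, 8} — 5 values for 5 variables — and 8 appears only in Nate's list, so Nate = 8.

Nate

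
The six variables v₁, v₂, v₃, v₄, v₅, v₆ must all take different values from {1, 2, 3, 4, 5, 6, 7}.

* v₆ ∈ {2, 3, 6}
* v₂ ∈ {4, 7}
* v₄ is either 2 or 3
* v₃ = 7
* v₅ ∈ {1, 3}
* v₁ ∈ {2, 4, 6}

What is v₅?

1

v₃ has just one choice, so v₃ = 7. Strike 7 from v₂.
That leaves v₂ = 4. Remove 4 from v₁.
Among the 4 still-open variables, 1 fits only v₅ (and all 4 values in {1, 2, 3, 6} must be used), so v₅ = 1.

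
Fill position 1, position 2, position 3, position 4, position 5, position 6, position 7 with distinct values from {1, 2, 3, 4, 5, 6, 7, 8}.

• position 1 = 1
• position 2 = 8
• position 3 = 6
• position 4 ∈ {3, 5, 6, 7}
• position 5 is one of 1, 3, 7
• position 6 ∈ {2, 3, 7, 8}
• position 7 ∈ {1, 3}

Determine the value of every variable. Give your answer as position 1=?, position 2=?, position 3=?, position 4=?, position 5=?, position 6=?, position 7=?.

position 1 must be 1 (only option left). Strike 1 from position 5, position 7.
position 2's domain is down to {8}, so position 2 = 8. So position 6 can't be 8.
That leaves position 3 = 6. Strike 6 from position 4.
That leaves position 7 = 3. Strike 3 from position 4, position 5, position 6.
position 5 has just one choice, so position 5 = 7. Eliminate 7 elsewhere: position 4, position 6.
position 6's domain is down to {2}, so position 6 = 2.
position 4's domain is down to {5}, so position 4 = 5.

position 1=1, position 2=8, position 3=6, position 4=5, position 5=7, position 6=2, position 7=3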